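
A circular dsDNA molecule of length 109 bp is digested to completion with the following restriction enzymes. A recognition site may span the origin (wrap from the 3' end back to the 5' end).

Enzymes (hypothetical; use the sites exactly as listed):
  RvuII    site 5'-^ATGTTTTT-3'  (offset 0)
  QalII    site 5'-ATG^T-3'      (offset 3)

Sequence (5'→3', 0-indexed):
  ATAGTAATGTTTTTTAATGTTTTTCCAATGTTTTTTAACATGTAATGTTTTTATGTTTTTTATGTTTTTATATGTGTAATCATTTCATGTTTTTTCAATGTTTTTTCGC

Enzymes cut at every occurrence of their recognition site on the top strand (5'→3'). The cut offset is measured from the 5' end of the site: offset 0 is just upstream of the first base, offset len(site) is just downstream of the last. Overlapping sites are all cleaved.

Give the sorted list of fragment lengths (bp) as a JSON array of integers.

Per-enzyme occurrences:
  RvuII ATGTTTTT/0: at [6, 16, 27, 44, 52, 61, 86, 97] ⇒ [6, 16, 27, 44, 52, 61, 86, 97]
  QalII ATGT/3: at [6, 16, 27, 39, 44, 52, 61, 71, 86, 97] ⇒ [9, 19, 30, 42, 47, 55, 64, 74, 89, 100]

Pooled cuts: [6, 9, 16, 19, 27, 30, 42, 44, 47, 52, 55, 61, 64, 74, 86, 89, 97, 100]

Fragment lengths:
  6→9: 3 bp
  9→16: 7 bp
  16→19: 3 bp
  19→27: 8 bp
  27→30: 3 bp
  30→42: 12 bp
  42→44: 2 bp
  44→47: 3 bp
  47→52: 5 bp
  52→55: 3 bp
  55→61: 6 bp
  61→64: 3 bp
  64→74: 10 bp
  74→86: 12 bp
  86→89: 3 bp
  89→97: 8 bp
  97→100: 3 bp
  100→6 (wrap): 109-100+6 = 15 bp

[2,3,3,3,3,3,3,3,3,5,6,7,8,8,10,12,12,15]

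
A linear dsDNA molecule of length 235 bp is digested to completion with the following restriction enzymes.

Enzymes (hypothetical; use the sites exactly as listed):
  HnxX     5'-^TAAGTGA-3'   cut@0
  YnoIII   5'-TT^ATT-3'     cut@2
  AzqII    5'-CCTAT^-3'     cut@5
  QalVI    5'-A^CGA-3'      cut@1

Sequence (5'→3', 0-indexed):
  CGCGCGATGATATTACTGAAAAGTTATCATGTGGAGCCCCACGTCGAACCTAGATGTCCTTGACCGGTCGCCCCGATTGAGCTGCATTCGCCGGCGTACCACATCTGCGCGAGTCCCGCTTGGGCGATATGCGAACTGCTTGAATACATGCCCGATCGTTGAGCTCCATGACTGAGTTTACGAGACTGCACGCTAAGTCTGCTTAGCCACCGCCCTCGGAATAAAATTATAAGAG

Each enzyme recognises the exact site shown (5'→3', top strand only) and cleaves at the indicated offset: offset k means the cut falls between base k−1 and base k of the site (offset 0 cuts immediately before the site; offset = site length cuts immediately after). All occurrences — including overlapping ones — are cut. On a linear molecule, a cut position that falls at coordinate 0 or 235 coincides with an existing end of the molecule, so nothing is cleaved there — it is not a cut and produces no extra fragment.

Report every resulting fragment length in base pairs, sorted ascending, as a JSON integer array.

[55,180]

Scan for sites:
  HnxX (TAAGTGA, off=0): no sites
  YnoIII (TTATT, off=2): no sites
  AzqII (CCTAT, off=5): no sites
  QalVI ACGA/1: at [179] ⇒ [180]

All cut coordinates (distinct, sorted): [180]

Fragment lengths:
  [0,180): 180 bp
  [180,235): 55 bp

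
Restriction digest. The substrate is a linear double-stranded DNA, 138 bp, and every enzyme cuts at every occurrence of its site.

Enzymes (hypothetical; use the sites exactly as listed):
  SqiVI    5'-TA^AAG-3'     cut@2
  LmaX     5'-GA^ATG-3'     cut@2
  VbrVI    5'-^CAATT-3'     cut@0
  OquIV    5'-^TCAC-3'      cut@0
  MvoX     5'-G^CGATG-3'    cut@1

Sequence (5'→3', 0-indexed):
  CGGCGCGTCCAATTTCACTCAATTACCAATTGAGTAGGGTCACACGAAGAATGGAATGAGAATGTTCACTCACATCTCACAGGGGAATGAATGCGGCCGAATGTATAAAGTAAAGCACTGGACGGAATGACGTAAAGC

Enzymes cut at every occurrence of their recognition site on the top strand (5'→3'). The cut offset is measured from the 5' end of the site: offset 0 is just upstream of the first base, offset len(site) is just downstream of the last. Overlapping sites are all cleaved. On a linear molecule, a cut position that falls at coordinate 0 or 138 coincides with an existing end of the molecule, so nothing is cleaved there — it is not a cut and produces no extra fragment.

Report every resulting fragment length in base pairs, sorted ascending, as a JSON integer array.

Scan for sites:
  SqiVI TAAAG/2: at [105, 110, 132] ⇒ [107, 112, 134]
  LmaX GAATG/2: at [48, 53, 59, 84, 88, 98, 124] ⇒ [50, 55, 61, 86, 90, 100, 126]
  VbrVI CAATT/0: at [9, 19, 26] ⇒ [9, 19, 26]
  OquIV TCAC/0: at [14, 39, 65, 69, 76] ⇒ [14, 39, 65, 69, 76]
  MvoX (GCGATG, off=1): no sites

Pooled cuts: [9, 14, 19, 26, 39, 50, 55, 61, 65, 69, 76, 86, 90, 100, 107, 112, 126, 134]

Fragments:
  [0,9): 9 bp
  [9,14): 5 bp
  [14,19): 5 bp
  [19,26): 7 bp
  [26,39): 13 bp
  [39,50): 11 bp
  [50,55): 5 bp
  [55,61): 6 bp
  [61,65): 4 bp
  [65,69): 4 bp
  [69,76): 7 bp
  [76,86): 10 bp
  [86,90): 4 bp
  [90,100): 10 bp
  [100,107): 7 bp
  [107,112): 5 bp
  [112,126): 14 bp
  [126,134): 8 bp
  [134,138): 4 bp

[4,4,4,4,5,5,5,5,6,7,7,7,8,9,10,10,11,13,14]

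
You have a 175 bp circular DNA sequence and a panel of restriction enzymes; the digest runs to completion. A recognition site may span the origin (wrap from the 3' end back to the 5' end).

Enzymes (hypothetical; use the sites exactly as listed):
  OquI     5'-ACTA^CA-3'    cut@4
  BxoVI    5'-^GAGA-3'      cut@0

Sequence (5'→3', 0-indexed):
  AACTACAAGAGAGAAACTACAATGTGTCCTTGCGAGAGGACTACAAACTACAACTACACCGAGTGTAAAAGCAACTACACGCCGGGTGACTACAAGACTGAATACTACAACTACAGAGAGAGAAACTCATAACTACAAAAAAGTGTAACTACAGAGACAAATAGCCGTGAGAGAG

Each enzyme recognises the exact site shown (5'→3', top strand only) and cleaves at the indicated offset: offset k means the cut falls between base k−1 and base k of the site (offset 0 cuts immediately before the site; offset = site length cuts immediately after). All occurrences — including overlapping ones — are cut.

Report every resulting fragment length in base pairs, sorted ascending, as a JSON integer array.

[2,2,2,2,2,2,2,3,6,6,7,8,9,10,14,15,15,15,16,16,21]

Site scan:
  OquI (ACTACA, off=4): starts [1, 15, 39, 46, 52, 73, 88, 103, 109, 131, 147] → cuts [5, 19, 43, 50, 56, 77, 92, 107, 113, 135, 151]
  BxoVI (GAGA, off=0): starts [8, 10, 33, 115, 117, 119, 153, 168, 170, 172] → cuts [8, 10, 33, 115, 117, 119, 153, 168, 170, 172]

Pooled cuts: [5, 8, 10, 19, 33, 43, 50, 56, 77, 92, 107, 113, 115, 117, 119, 135, 151, 153, 168, 170, 172]

Fragment lengths:
  5→8: 3 bp
  8→10: 2 bp
  10→19: 9 bp
  19→33: 14 bp
  33→43: 10 bp
  43→50: 7 bp
  50→56: 6 bp
  56→77: 21 bp
  77→92: 15 bp
  92→107: 15 bp
  107→113: 6 bp
  113→115: 2 bp
  115→117: 2 bp
  117→119: 2 bp
  119→135: 16 bp
  135→151: 16 bp
  151→153: 2 bp
  153→168: 15 bp
  168→170: 2 bp
  170→172: 2 bp
  172→5 (wrap): 175-172+5 = 8 bp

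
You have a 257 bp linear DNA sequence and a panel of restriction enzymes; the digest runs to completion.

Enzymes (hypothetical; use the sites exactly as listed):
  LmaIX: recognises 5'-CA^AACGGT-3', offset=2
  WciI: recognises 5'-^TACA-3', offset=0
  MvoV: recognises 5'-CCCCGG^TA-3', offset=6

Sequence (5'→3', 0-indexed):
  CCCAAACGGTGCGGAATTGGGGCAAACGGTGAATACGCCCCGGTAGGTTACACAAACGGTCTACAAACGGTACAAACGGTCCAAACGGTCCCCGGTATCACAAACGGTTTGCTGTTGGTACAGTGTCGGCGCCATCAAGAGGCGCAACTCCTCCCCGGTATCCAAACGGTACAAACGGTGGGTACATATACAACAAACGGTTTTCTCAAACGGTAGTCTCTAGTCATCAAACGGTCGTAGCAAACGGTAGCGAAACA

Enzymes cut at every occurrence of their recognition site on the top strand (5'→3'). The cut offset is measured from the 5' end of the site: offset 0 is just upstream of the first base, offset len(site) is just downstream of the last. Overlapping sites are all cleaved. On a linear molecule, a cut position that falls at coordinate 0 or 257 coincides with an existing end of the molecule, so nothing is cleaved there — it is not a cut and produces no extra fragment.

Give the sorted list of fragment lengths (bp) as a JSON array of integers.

Scan for sites:
  LmaIX CAAACGGT/2: at [2, 22, 52, 63, 72, 81, 100, 162, 171, 193, 206, 227, 240] ⇒ [4, 24, 54, 65, 74, 83, 102, 164, 173, 195, 208, 229, 242]
  WciI TACA/0: at [48, 61, 70, 118, 169, 182, 188] ⇒ [48, 61, 70, 118, 169, 182, 188]
  MvoV CCCCGGTA/6: at [37, 89, 152] ⇒ [43, 95, 158]

All cut coordinates (distinct, sorted): [4, 24, 43, 48, 54, 61, 65, 70, 74, 83, 95, 102, 118, 158, 164, 169, 173, 182, 188, 195, 208, 229, 242]

Fragments:
  [0,4): 4 bp
  [4,24): 20 bp
  [24,43): 19 bp
  [43,48): 5 bp
  [48,54): 6 bp
  [54,61): 7 bp
  [61,65): 4 bp
  [65,70): 5 bp
  [70,74): 4 bp
  [74,83): 9 bp
  [83,95): 12 bp
  [95,102): 7 bp
  [102,118): 16 bp
  [118,158): 40 bp
  [158,164): 6 bp
  [164,169): 5 bp
  [169,173): 4 bp
  [173,182): 9 bp
  [182,188): 6 bp
  [188,195): 7 bp
  [195,208): 13 bp
  [208,229): 21 bp
  [229,242): 13 bp
  [242,257): 15 bp

[4,4,4,4,5,5,5,6,6,6,7,7,7,9,9,12,13,13,15,16,19,20,21,40]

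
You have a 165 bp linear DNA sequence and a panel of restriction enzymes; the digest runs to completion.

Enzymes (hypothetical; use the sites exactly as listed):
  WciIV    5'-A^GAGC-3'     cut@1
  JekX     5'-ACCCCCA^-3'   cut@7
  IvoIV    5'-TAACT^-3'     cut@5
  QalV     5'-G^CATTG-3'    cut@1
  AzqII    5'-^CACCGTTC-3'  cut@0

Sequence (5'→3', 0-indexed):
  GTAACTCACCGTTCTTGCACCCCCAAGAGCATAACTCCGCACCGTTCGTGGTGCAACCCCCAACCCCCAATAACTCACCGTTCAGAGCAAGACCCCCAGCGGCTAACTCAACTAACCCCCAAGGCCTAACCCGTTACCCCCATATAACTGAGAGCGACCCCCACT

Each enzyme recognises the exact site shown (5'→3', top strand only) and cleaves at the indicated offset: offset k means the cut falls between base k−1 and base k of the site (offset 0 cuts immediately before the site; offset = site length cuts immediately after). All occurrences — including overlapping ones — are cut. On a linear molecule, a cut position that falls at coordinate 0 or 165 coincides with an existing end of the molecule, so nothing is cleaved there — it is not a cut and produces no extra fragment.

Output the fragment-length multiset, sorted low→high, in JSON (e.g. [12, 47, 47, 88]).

[1,2,2,3,6,6,7,7,9,10,10,12,13,14,19,21,23]

Site scan:
  WciIV (AGAGC, off=1): starts [25, 83, 150] → cuts [26, 84, 151]
  JekX (ACCCCCA, off=7): starts [18, 55, 62, 91, 114, 135, 156] → cuts [25, 62, 69, 98, 121, 142, 163]
  IvoIV (TAACT, off=5): starts [1, 31, 70, 103, 144] → cuts [6, 36, 75, 108, 149]
  QalV (GCATTG, off=1): no sites
  AzqII (CACCGTTC, off=0): starts [6, 39, 75] → cuts [6, 39, 75]

All cut coordinates (distinct, sorted): [6, 25, 26, 36, 39, 62, 69, 75, 84, 98, 108, 121, 142, 149, 151, 163]

Fragment lengths:
  [0,6): 6 bp
  [6,25): 19 bp
  [25,26): 1 bp
  [26,36): 10 bp
  [36,39): 3 bp
  [39,62): 23 bp
  [62,69): 7 bp
  [69,75): 6 bp
  [75,84): 9 bp
  [84,98): 14 bp
  [98,108): 10 bp
  [108,121): 13 bp
  [121,142): 21 bp
  [142,149): 7 bp
  [149,151): 2 bp
  [151,163): 12 bp
  [163,165): 2 bp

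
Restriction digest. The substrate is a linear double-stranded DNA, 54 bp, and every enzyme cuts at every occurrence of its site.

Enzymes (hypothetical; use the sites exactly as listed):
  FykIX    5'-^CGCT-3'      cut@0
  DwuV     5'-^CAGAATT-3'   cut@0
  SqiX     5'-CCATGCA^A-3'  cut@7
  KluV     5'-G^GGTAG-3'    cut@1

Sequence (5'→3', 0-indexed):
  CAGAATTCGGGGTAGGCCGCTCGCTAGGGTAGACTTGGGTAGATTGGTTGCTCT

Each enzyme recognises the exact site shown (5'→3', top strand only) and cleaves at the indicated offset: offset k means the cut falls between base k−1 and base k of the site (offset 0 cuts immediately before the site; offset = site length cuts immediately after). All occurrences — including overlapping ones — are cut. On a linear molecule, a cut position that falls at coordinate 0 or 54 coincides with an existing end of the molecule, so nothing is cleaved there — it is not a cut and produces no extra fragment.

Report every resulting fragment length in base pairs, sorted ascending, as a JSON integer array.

Site scan:
  FykIX CGCT/0: at [17, 21] ⇒ [17, 21]
  DwuV CAGAATT/0: at [0] ⇒ [] (position 0 is a terminus of the linear molecule — no cut)
  SqiX (CCATGCAA, off=7): no sites
  KluV GGGTAG/1: at [9, 26, 36] ⇒ [10, 27, 37]

All cut coordinates (distinct, sorted): [10, 17, 21, 27, 37]

Fragments:
  [0,10): 10 bp
  [10,17): 7 bp
  [17,21): 4 bp
  [21,27): 6 bp
  [27,37): 10 bp
  [37,54): 17 bp

[4,6,7,10,10,17]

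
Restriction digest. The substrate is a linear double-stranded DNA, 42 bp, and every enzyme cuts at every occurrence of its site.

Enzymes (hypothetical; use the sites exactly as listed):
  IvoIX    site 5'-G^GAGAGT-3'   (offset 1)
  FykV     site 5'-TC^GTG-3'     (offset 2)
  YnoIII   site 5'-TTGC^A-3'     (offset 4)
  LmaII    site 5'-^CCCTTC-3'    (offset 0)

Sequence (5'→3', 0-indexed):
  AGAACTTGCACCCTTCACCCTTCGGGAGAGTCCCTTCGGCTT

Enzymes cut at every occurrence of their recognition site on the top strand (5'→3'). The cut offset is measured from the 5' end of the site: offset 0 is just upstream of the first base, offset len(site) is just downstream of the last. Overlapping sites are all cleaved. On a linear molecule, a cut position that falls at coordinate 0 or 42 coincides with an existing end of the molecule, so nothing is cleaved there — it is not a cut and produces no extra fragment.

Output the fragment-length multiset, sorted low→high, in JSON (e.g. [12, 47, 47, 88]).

Per-enzyme occurrences:
  IvoIX (GGAGAGT, off=1): starts [24] → cuts [25]
  FykV (TCGTG, off=2): no sites
  YnoIII (TTGCA, off=4): starts [5] → cuts [9]
  LmaII (CCCTTC, off=0): starts [10, 17, 31] → cuts [10, 17, 31]

All cut coordinates (distinct, sorted): [9, 10, 17, 25, 31]

Fragment lengths:
  [0,9): 9 bp
  [9,10): 1 bp
  [10,17): 7 bp
  [17,25): 8 bp
  [25,31): 6 bp
  [31,42): 11 bp

[1,6,7,8,9,11]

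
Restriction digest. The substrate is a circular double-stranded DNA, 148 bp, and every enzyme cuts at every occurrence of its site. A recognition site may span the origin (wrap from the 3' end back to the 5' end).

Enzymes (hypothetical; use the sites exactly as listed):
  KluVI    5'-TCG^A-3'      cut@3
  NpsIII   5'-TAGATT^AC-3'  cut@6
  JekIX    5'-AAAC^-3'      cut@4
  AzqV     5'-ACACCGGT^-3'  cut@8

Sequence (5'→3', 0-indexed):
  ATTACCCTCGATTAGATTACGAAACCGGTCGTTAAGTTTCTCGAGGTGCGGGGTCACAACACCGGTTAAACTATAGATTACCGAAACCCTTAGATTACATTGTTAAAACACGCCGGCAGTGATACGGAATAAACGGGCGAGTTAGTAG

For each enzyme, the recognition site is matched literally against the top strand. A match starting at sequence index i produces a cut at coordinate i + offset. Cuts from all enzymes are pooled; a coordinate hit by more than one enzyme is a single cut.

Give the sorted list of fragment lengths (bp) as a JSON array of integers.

Site scan:
  KluVI (TCGA, off=3): starts [7, 40] → cuts [10, 43]
  NpsIII (TAGATTAC, off=6): starts [12, 73, 90, 145] → cuts [3, 18, 79, 96]
  JekIX (AAAC, off=4): starts [21, 67, 83, 105, 130] → cuts [25, 71, 87, 109, 134]
  AzqV (ACACCGGT, off=8): starts [58] → cuts [66]

Pooled cuts: [3, 10, 18, 25, 43, 66, 71, 79, 87, 96, 109, 134]

Fragment lengths:
  3→10: 7 bp
  10→18: 8 bp
  18→25: 7 bp
  25→43: 18 bp
  43→66: 23 bp
  66→71: 5 bp
  71→79: 8 bp
  79→87: 8 bp
  87→96: 9 bp
  96→109: 13 bp
  109→134: 25 bp
  134→3 (wrap): 148-134+3 = 17 bp

[5,7,7,8,8,8,9,13,17,18,23,25]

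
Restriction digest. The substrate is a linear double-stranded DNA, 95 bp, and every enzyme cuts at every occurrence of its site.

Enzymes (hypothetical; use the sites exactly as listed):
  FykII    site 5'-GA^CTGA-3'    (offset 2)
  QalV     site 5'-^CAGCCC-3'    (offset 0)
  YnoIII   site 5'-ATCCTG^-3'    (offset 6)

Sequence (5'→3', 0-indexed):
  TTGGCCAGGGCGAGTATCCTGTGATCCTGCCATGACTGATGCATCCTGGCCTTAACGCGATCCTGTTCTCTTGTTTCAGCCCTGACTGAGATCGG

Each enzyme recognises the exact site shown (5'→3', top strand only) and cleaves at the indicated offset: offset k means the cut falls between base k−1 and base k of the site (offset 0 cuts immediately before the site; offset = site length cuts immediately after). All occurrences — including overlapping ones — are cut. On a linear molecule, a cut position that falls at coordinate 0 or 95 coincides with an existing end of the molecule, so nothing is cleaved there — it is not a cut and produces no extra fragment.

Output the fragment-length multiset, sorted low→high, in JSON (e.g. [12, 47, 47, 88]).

Site scan:
  FykII GACTGA/2: at [33, 83] ⇒ [35, 85]
  QalV CAGCCC/0: at [76] ⇒ [76]
  YnoIII ATCCTG/6: at [15, 23, 42, 59] ⇒ [21, 29, 48, 65]

All cut coordinates (distinct, sorted): [21, 29, 35, 48, 65, 76, 85]

Fragment lengths:
  [0,21): 21 bp
  [21,29): 8 bp
  [29,35): 6 bp
  [35,48): 13 bp
  [48,65): 17 bp
  [65,76): 11 bp
  [76,85): 9 bp
  [85,95): 10 bp

[6,8,9,10,11,13,17,21]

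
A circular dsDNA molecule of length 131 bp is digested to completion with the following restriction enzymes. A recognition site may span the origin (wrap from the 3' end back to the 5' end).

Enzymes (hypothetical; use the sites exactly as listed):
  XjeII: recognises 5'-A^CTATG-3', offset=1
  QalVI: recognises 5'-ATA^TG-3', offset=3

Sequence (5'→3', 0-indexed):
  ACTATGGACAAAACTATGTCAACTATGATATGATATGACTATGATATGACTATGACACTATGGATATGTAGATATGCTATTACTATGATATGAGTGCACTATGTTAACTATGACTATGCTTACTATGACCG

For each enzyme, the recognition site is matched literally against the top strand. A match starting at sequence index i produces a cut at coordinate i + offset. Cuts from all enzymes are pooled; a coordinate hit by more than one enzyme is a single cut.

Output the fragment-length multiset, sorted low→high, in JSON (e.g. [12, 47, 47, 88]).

[3,3,5,6,8,8,8,8,8,8,8,9,9,9,9,10,12]

Site scan:
  XjeII (ACTATG, off=1): starts [0, 12, 21, 37, 48, 56, 81, 97, 106, 112, 121] → cuts [1, 13, 22, 38, 49, 57, 82, 98, 107, 113, 122]
  QalVI (ATATG, off=3): starts [27, 32, 43, 63, 71, 87] → cuts [30, 35, 46, 66, 74, 90]

All cut coordinates (distinct, sorted): [1, 13, 22, 30, 35, 38, 46, 49, 57, 66, 74, 82, 90, 98, 107, 113, 122]

Fragments:
  1→13: 12 bp
  13→22: 9 bp
  22→30: 8 bp
  30→35: 5 bp
  35→38: 3 bp
  38→46: 8 bp
  46→49: 3 bp
  49→57: 8 bp
  57→66: 9 bp
  66→74: 8 bp
  74→82: 8 bp
  82→90: 8 bp
  90→98: 8 bp
  98→107: 9 bp
  107→113: 6 bp
  113→122: 9 bp
  122→1 (wrap): 131-122+1 = 10 bp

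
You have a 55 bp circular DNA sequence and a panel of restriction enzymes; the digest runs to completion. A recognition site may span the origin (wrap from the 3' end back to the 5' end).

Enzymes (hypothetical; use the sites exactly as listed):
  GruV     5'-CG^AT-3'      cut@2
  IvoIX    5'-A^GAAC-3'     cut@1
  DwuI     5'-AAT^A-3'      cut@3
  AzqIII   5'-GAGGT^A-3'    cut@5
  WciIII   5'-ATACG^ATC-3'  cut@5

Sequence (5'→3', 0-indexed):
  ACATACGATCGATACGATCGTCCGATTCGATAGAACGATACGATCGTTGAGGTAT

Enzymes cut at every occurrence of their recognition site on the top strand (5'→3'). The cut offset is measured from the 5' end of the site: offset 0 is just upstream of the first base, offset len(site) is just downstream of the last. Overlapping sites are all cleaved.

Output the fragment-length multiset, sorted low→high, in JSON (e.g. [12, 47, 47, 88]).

[3,4,5,5,5,5,8,9,11]

Site scan:
  GruV CGAT/2: at [5, 9, 14, 22, 27, 35, 40] ⇒ [7, 11, 16, 24, 29, 37, 42]
  IvoIX AGAAC/1: at [31] ⇒ [32]
  DwuI (AATA, off=3): no sites
  AzqIII GAGGTA/5: at [48] ⇒ [53]
  WciIII ATACGATC/5: at [2, 11, 37] ⇒ [7, 16, 42]

All cut coordinates (distinct, sorted): [7, 11, 16, 24, 29, 32, 37, 42, 53]

Fragment lengths:
  7→11: 4 bp
  11→16: 5 bp
  16→24: 8 bp
  24→29: 5 bp
  29→32: 3 bp
  32→37: 5 bp
  37→42: 5 bp
  42→53: 11 bp
  53→7 (wrap): 55-53+7 = 9 bp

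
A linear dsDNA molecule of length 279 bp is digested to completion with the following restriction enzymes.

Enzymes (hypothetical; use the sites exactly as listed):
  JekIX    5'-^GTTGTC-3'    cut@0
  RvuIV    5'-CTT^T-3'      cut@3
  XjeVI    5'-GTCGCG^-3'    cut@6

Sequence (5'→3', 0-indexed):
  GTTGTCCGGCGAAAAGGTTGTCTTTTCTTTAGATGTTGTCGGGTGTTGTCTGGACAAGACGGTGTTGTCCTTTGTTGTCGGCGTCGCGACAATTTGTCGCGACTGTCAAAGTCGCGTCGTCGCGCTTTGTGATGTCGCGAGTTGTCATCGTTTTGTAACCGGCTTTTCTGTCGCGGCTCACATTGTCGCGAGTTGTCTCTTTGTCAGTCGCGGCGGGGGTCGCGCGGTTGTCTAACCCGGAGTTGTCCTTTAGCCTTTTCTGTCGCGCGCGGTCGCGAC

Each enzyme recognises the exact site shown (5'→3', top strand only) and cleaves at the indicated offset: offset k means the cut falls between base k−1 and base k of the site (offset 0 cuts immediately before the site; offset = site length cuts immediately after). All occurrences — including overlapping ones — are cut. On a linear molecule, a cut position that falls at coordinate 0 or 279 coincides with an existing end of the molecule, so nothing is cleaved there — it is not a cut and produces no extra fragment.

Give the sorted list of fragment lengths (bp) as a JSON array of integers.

Per-enzyme occurrences:
  JekIX (GTTGTC, off=0): starts [0, 16, 34, 44, 63, 73, 140, 191, 226, 241] → cuts [16, 34, 44, 63, 73, 140, 191, 226, 241] (position 0 is a terminus of the linear molecule — no cut)
  RvuIV (CTTT, off=3): starts [21, 26, 69, 124, 162, 198, 247, 254] → cuts [24, 29, 72, 127, 165, 201, 250, 257]
  XjeVI (GTCGCG, off=6): starts [82, 95, 110, 118, 133, 169, 184, 206, 218, 261, 271] → cuts [88, 101, 116, 124, 139, 175, 190, 212, 224, 267, 277]

All cut coordinates (distinct, sorted): [16, 24, 29, 34, 44, 63, 72, 73, 88, 101, 116, 124, 127, 139, 140, 165, 175, 190, 191, 201, 212, 224, 226, 241, 250, 257, 267, 277]

Fragments:
  [0,16): 16 bp
  [16,24): 8 bp
  [24,29): 5 bp
  [29,34): 5 bp
  [34,44): 10 bp
  [44,63): 19 bp
  [63,72): 9 bp
  [72,73): 1 bp
  [73,88): 15 bp
  [88,101): 13 bp
  [101,116): 15 bp
  [116,124): 8 bp
  [124,127): 3 bp
  [127,139): 12 bp
  [139,140): 1 bp
  [140,165): 25 bp
  [165,175): 10 bp
  [175,190): 15 bp
  [190,191): 1 bp
  [191,201): 10 bp
  [201,212): 11 bp
  [212,224): 12 bp
  [224,226): 2 bp
  [226,241): 15 bp
  [241,250): 9 bp
  [250,257): 7 bp
  [257,267): 10 bp
  [267,277): 10 bp
  [277,279): 2 bp

[1,1,1,2,2,3,5,5,7,8,8,9,9,10,10,10,10,10,11,12,12,13,15,15,15,15,16,19,25]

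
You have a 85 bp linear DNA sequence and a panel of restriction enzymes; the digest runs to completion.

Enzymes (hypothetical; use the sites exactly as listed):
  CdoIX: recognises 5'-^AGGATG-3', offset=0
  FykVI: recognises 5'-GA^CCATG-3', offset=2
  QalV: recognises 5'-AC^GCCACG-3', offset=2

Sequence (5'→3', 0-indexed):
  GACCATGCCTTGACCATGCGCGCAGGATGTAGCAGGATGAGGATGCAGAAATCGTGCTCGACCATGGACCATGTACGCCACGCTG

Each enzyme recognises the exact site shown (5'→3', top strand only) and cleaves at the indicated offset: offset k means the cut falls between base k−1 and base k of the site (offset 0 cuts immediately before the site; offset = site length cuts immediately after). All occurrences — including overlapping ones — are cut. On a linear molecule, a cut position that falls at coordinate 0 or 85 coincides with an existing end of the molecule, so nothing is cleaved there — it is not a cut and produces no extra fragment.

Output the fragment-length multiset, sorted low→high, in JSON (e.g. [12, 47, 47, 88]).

[2,6,7,8,9,10,10,11,22]

Site scan:
  CdoIX (AGGATG, off=0): starts [23, 33, 39] → cuts [23, 33, 39]
  FykVI (GACCATG, off=2): starts [0, 11, 59, 66] → cuts [2, 13, 61, 68]
  QalV (ACGCCACG, off=2): starts [74] → cuts [76]

All cut coordinates (distinct, sorted): [2, 13, 23, 33, 39, 61, 68, 76]

Fragments:
  [0,2): 2 bp
  [2,13): 11 bp
  [13,23): 10 bp
  [23,33): 10 bp
  [33,39): 6 bp
  [39,61): 22 bp
  [61,68): 7 bp
  [68,76): 8 bp
  [76,85): 9 bp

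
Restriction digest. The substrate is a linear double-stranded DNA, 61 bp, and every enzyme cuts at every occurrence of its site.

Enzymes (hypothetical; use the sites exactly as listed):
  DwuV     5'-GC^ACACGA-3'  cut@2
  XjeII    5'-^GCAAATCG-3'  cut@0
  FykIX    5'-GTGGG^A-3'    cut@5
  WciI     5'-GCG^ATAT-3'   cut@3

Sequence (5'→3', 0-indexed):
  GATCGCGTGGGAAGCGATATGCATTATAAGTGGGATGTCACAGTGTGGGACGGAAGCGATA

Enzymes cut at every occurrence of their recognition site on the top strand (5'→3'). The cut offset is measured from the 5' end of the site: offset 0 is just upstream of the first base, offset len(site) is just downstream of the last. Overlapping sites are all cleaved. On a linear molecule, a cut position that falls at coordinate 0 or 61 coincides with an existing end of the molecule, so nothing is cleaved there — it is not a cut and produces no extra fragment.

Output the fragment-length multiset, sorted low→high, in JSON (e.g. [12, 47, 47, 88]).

Per-enzyme occurrences:
  DwuV (GCACACGA, off=2): no sites
  XjeII (GCAAATCG, off=0): no sites
  FykIX GTGGGA/5: at [6, 29, 44] ⇒ [11, 34, 49]
  WciI GCGATAT/3: at [13] ⇒ [16]

Pooled cuts: [11, 16, 34, 49]

Fragment lengths:
  [0,11): 11 bp
  [11,16): 5 bp
  [16,34): 18 bp
  [34,49): 15 bp
  [49,61): 12 bp

[5,11,12,15,18]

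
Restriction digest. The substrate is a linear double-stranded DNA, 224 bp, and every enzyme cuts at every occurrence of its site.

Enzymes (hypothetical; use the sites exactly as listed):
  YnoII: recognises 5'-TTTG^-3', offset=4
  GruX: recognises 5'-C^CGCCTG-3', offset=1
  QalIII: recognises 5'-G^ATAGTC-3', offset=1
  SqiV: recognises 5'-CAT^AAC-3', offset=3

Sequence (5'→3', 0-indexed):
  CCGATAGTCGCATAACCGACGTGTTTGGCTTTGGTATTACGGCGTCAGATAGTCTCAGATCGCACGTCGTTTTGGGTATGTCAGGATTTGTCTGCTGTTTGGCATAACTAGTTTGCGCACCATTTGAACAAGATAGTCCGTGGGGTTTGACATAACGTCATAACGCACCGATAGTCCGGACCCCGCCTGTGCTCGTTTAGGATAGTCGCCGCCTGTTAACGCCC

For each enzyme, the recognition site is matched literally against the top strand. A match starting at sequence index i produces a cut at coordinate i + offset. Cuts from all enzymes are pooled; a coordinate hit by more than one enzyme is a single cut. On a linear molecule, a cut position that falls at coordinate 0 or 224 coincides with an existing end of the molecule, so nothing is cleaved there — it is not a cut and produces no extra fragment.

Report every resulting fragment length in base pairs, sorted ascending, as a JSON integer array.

[3,4,4,6,6,8,8,9,10,10,11,11,13,14,15,15,16,17,18,26]

Per-enzyme occurrences:
  YnoII (TTTG, off=4): starts [23, 29, 70, 86, 97, 111, 122, 145] → cuts [27, 33, 74, 90, 101, 115, 126, 149]
  GruX (CCGCCTG, off=1): starts [182, 208] → cuts [183, 209]
  QalIII (GATAGTC, off=1): starts [2, 47, 131, 169, 200] → cuts [3, 48, 132, 170, 201]
  SqiV (CATAAC, off=3): starts [10, 102, 150, 158] → cuts [13, 105, 153, 161]

Pooled cuts: [3, 13, 27, 33, 48, 74, 90, 101, 105, 115, 126, 132, 149, 153, 161, 170, 183, 201, 209]

Fragments:
  [0,3): 3 bp
  [3,13): 10 bp
  [13,27): 14 bp
  [27,33): 6 bp
  [33,48): 15 bp
  [48,74): 26 bp
  [74,90): 16 bp
  [90,101): 11 bp
  [101,105): 4 bp
  [105,115): 10 bp
  [115,126): 11 bp
  [126,132): 6 bp
  [132,149): 17 bp
  [149,153): 4 bp
  [153,161): 8 bp
  [161,170): 9 bp
  [170,183): 13 bp
  [183,201): 18 bp
  [201,209): 8 bp
  [209,224): 15 bp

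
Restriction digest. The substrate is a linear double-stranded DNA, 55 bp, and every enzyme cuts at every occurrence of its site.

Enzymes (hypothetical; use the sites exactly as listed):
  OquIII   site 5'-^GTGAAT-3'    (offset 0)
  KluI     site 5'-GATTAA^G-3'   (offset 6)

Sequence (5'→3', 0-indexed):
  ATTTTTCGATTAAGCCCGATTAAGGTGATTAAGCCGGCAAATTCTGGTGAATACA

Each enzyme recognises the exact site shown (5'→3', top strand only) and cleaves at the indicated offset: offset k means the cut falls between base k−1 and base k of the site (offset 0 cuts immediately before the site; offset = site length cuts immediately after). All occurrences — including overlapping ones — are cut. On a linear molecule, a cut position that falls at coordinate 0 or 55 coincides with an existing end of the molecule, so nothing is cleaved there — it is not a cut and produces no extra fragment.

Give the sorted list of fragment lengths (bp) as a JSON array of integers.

Site scan:
  OquIII (GTGAAT, off=0): starts [46] → cuts [46]
  KluI (GATTAAG, off=6): starts [7, 17, 26] → cuts [13, 23, 32]

Pooled cuts: [13, 23, 32, 46]

Fragments:
  [0,13): 13 bp
  [13,23): 10 bp
  [23,32): 9 bp
  [32,46): 14 bp
  [46,55): 9 bp

[9,9,10,13,14]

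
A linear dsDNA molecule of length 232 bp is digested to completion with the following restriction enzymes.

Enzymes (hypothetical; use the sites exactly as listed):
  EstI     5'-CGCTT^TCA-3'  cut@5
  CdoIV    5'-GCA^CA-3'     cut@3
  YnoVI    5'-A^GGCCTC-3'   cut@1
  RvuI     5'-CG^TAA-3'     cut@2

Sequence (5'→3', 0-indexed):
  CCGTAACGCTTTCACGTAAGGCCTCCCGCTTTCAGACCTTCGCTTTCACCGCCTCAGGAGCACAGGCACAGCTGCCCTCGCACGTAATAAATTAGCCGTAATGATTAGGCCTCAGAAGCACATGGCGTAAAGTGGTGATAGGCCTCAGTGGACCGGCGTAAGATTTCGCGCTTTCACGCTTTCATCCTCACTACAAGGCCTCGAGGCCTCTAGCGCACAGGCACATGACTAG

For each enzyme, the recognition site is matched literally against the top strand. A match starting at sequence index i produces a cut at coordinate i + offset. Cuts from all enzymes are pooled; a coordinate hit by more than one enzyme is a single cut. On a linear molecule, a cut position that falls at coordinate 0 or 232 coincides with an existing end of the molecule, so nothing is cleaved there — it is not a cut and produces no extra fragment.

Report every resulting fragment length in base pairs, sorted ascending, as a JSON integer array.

[3,3,5,6,6,7,8,8,8,9,9,12,13,13,13,14,14,15,15,16,17,18]

Per-enzyme occurrences:
  EstI (CGCTTTCA, off=5): starts [6, 26, 40, 168, 176] → cuts [11, 31, 45, 173, 181]
  CdoIV (GCACA, off=3): starts [59, 65, 117, 214, 220] → cuts [62, 68, 120, 217, 223]
  YnoVI (AGGCCTC, off=1): starts [18, 106, 139, 195, 203] → cuts [19, 107, 140, 196, 204]
  RvuI (CGTAA, off=2): starts [1, 14, 82, 96, 125, 156] → cuts [3, 16, 84, 98, 127, 158]

Pooled cuts: [3, 11, 16, 19, 31, 45, 62, 68, 84, 98, 107, 120, 127, 140, 158, 173, 181, 196, 204, 217, 223]

Fragment lengths:
  [0,3): 3 bp
  [3,11): 8 bp
  [11,16): 5 bp
  [16,19): 3 bp
  [19,31): 12 bp
  [31,45): 14 bp
  [45,62): 17 bp
  [62,68): 6 bp
  [68,84): 16 bp
  [84,98): 14 bp
  [98,107): 9 bp
  [107,120): 13 bp
  [120,127): 7 bp
  [127,140): 13 bp
  [140,158): 18 bp
  [158,173): 15 bp
  [173,181): 8 bp
  [181,196): 15 bp
  [196,204): 8 bp
  [204,217): 13 bp
  [217,223): 6 bp
  [223,232): 9 bp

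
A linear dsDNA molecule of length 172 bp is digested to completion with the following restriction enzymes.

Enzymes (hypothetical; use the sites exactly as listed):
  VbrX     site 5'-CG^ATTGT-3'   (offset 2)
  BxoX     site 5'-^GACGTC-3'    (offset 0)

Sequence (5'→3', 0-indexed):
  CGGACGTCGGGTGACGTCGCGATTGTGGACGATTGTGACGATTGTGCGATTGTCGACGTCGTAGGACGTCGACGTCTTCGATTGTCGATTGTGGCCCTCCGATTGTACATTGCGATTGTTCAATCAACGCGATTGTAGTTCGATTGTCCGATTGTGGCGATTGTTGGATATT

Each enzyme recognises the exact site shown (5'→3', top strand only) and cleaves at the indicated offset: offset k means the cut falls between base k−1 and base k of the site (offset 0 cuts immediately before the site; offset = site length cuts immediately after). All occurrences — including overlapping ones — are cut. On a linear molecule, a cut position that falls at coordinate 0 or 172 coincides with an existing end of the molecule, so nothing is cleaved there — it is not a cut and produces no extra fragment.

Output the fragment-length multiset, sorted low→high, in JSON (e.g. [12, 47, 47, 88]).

Scan for sites:
  VbrX (CGATTGT, off=2): starts [19, 29, 38, 46, 78, 85, 99, 112, 129, 140, 148, 157] → cuts [21, 31, 40, 48, 80, 87, 101, 114, 131, 142, 150, 159]
  BxoX (GACGTC, off=0): starts [2, 12, 54, 64, 70] → cuts [2, 12, 54, 64, 70]

All cut coordinates (distinct, sorted): [2, 12, 21, 31, 40, 48, 54, 64, 70, 80, 87, 101, 114, 131, 142, 150, 159]

Fragment lengths:
  [0,2): 2 bp
  [2,12): 10 bp
  [12,21): 9 bp
  [21,31): 10 bp
  [31,40): 9 bp
  [40,48): 8 bp
  [48,54): 6 bp
  [54,64): 10 bp
  [64,70): 6 bp
  [70,80): 10 bp
  [80,87): 7 bp
  [87,101): 14 bp
  [101,114): 13 bp
  [114,131): 17 bp
  [131,142): 11 bp
  [142,150): 8 bp
  [150,159): 9 bp
  [159,172): 13 bp

[2,6,6,7,8,8,9,9,9,10,10,10,10,11,13,13,14,17]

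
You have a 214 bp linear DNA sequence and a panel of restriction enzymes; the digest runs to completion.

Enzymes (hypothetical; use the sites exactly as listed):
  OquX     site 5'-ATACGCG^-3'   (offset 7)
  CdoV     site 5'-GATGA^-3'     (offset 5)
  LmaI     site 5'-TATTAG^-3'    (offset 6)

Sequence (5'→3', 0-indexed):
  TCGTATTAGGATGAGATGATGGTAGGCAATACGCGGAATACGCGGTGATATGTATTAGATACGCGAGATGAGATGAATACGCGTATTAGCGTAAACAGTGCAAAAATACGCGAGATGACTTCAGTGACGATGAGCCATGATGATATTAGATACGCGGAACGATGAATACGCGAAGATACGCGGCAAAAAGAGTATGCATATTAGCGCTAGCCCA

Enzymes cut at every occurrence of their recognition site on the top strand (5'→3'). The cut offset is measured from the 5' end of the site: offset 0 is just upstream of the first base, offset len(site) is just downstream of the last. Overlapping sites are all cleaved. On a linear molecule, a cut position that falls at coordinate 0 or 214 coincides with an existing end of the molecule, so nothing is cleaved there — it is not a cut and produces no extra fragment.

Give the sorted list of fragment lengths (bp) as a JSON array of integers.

[5,5,5,6,6,6,6,7,7,7,7,9,9,9,10,10,10,14,15,16,22,23]

Scan for sites:
  OquX (ATACGCG, off=7): starts [28, 37, 58, 76, 105, 149, 165, 175] → cuts [35, 44, 65, 83, 112, 156, 172, 182]
  CdoV (GATGA, off=5): starts [9, 14, 66, 71, 113, 128, 138, 160] → cuts [14, 19, 71, 76, 118, 133, 143, 165]
  LmaI (TATTAG, off=6): starts [3, 52, 83, 143, 198] → cuts [9, 58, 89, 149, 204]

All cut coordinates (distinct, sorted): [9, 14, 19, 35, 44, 58, 65, 71, 76, 83, 89, 112, 118, 133, 143, 149, 156, 165, 172, 182, 204]

Fragment lengths:
  [0,9): 9 bp
  [9,14): 5 bp
  [14,19): 5 bp
  [19,35): 16 bp
  [35,44): 9 bp
  [44,58): 14 bp
  [58,65): 7 bp
  [65,71): 6 bp
  [71,76): 5 bp
  [76,83): 7 bp
  [83,89): 6 bp
  [89,112): 23 bp
  [112,118): 6 bp
  [118,133): 15 bp
  [133,143): 10 bp
  [143,149): 6 bp
  [149,156): 7 bp
  [156,165): 9 bp
  [165,172): 7 bp
  [172,182): 10 bp
  [182,204): 22 bp
  [204,214): 10 bp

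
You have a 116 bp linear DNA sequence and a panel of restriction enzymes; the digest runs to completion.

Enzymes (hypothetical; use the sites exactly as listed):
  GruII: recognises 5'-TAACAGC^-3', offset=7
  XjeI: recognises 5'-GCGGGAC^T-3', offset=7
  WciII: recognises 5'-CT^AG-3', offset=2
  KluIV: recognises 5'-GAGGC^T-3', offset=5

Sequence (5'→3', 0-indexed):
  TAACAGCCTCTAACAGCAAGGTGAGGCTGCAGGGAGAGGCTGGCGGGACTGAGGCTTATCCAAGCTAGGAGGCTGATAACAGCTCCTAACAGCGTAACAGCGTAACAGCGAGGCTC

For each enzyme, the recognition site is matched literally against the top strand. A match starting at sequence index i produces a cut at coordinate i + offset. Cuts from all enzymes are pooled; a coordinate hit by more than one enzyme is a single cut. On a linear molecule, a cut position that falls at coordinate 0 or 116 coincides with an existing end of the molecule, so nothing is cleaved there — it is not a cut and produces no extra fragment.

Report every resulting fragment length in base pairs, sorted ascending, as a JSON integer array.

[2,5,6,7,7,8,8,9,10,10,10,10,11,13]

Scan for sites:
  GruII (TAACAGC, off=7): starts [0, 10, 76, 86, 94, 102] → cuts [7, 17, 83, 93, 101, 109]
  XjeI (GCGGGACT, off=7): starts [42] → cuts [49]
  WciII (CTAG, off=2): starts [64] → cuts [66]
  KluIV (GAGGCT, off=5): starts [22, 35, 50, 68, 109] → cuts [27, 40, 55, 73, 114]

Pooled cuts: [7, 17, 27, 40, 49, 55, 66, 73, 83, 93, 101, 109, 114]

Fragment lengths:
  [0,7): 7 bp
  [7,17): 10 bp
  [17,27): 10 bp
  [27,40): 13 bp
  [40,49): 9 bp
  [49,55): 6 bp
  [55,66): 11 bp
  [66,73): 7 bp
  [73,83): 10 bp
  [83,93): 10 bp
  [93,101): 8 bp
  [101,109): 8 bp
  [109,114): 5 bp
  [114,116): 2 bp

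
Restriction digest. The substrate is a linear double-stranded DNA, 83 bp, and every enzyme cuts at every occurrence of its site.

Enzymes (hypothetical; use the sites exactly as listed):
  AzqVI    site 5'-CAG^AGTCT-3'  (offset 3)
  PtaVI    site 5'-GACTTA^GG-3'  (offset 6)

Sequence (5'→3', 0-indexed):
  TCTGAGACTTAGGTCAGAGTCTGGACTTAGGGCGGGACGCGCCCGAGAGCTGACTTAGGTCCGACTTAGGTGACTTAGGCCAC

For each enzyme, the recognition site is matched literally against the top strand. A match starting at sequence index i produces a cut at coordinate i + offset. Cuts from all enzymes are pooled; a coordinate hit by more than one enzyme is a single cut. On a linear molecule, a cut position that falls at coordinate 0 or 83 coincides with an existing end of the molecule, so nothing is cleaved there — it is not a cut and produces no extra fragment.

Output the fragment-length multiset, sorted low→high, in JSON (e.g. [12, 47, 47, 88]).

Site scan:
  AzqVI (CAGAGTCT, off=3): starts [14] → cuts [17]
  PtaVI (GACTTAGG, off=6): starts [5, 23, 51, 62, 71] → cuts [11, 29, 57, 68, 77]

All cut coordinates (distinct, sorted): [11, 17, 29, 57, 68, 77]

Fragment lengths:
  [0,11): 11 bp
  [11,17): 6 bp
  [17,29): 12 bp
  [29,57): 28 bp
  [57,68): 11 bp
  [68,77): 9 bp
  [77,83): 6 bp

[6,6,9,11,11,12,28]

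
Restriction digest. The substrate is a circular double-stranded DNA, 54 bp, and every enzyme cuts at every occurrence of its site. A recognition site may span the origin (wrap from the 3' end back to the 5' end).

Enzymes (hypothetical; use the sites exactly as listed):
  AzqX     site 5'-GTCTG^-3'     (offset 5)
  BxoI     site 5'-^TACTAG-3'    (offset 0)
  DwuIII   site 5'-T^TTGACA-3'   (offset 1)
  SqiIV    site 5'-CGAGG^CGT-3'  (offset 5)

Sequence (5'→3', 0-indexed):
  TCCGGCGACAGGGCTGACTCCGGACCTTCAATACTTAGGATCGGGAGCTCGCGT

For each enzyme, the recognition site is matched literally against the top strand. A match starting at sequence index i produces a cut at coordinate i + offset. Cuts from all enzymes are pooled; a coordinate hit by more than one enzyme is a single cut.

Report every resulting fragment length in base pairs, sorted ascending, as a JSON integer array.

Per-enzyme occurrences:
  AzqX (GTCTG, off=5): no sites
  BxoI (TACTAG, off=0): no sites
  DwuIII (TTTGACA, off=1): no sites
  SqiIV (CGAGGCGT, off=5): no sites

All cut coordinates (distinct, sorted): ∅

Fragment lengths:
  no cuts → one circular fragment of 54 bp

[54]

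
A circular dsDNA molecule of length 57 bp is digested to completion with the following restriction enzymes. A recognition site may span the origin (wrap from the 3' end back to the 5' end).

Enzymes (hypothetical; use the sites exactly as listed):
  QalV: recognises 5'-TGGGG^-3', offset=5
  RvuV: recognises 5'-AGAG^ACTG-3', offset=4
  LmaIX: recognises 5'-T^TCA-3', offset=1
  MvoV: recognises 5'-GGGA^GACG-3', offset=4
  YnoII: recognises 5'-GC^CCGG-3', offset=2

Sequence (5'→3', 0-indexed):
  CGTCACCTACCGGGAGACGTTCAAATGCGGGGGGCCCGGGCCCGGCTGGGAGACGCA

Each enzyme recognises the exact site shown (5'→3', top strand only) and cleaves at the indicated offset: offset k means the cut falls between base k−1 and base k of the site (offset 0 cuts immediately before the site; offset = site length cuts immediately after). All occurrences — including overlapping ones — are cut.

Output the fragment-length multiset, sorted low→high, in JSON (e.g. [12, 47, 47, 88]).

Per-enzyme occurrences:
  QalV (TGGGG, off=5): no sites
  RvuV (AGAGACTG, off=4): no sites
  LmaIX (TTCA, off=1): starts [19] → cuts [20]
  MvoV (GGGAGACG, off=4): starts [11, 47] → cuts [15, 51]
  YnoII (GCCCGG, off=2): starts [33, 39] → cuts [35, 41]

Pooled cuts: [15, 20, 35, 41, 51]

Fragments:
  15→20: 5 bp
  20→35: 15 bp
  35→41: 6 bp
  41→51: 10 bp
  51→15 (wrap): 57-51+15 = 21 bp

[5,6,10,15,21]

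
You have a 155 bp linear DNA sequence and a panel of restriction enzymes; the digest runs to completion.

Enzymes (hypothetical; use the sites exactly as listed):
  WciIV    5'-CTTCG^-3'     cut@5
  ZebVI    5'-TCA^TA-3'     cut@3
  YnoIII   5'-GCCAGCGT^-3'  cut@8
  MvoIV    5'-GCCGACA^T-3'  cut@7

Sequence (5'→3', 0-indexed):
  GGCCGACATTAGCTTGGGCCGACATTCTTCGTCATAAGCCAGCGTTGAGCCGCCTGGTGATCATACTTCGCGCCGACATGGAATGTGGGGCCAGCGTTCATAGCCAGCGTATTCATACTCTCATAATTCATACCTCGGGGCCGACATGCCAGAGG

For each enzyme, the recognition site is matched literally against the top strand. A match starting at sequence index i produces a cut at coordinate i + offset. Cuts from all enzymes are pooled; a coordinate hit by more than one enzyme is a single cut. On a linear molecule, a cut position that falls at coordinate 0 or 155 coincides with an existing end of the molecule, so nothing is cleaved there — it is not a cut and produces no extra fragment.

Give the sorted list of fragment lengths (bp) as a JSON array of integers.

[3,3,5,7,7,7,8,8,8,9,10,11,16,16,18,19]

Site scan:
  WciIV (CTTCG, off=5): starts [26, 65] → cuts [31, 70]
  ZebVI (TCATA, off=3): starts [31, 60, 97, 112, 120, 127] → cuts [34, 63, 100, 115, 123, 130]
  YnoIII (GCCAGCGT, off=8): starts [37, 89, 102] → cuts [45, 97, 110]
  MvoIV (GCCGACAT, off=7): starts [1, 17, 71, 139] → cuts [8, 24, 78, 146]

All cut coordinates (distinct, sorted): [8, 24, 31, 34, 45, 63, 70, 78, 97, 100, 110, 115, 123, 130, 146]

Fragments:
  [0,8): 8 bp
  [8,24): 16 bp
  [24,31): 7 bp
  [31,34): 3 bp
  [34,45): 11 bp
  [45,63): 18 bp
  [63,70): 7 bp
  [70,78): 8 bp
  [78,97): 19 bp
  [97,100): 3 bp
  [100,110): 10 bp
  [110,115): 5 bp
  [115,123): 8 bp
  [123,130): 7 bp
  [130,146): 16 bp
  [146,155): 9 bp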